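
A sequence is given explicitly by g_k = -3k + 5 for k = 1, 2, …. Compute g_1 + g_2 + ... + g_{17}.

Over k = 1..17: Σk = 153.
Total = (-3)·153 + (5)·17 = -374.

-374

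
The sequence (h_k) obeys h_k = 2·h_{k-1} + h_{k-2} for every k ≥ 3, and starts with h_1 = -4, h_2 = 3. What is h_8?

227

Iterate the recurrence:
h_3 = 2;  h_4 = 7;  h_5 = 16;  h_6 = 39;  h_7 = 94;  h_8 = 227.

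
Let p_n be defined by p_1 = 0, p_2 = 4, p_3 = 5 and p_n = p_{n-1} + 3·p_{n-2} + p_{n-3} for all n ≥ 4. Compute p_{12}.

17921

Step forward from the initial values:
p_4 = 17, p_5 = 36, p_6 = 92, p_7 = 217, p_8 = 529, p_9 = 1272, p_{10} = 3076, p_{11} = 7421, p_{12} = 17921.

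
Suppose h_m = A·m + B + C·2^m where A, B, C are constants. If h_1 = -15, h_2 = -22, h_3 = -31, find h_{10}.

The three given values yield: A + B + 2C = -15; 2A + B + 4C = -22; 3A + B + 8C = -31.
Subtracting the first from the second: A + 2C = -7.
Subtracting the second from the third: A + 4C = -9.
Solving: C = -1, A = -5, then B = -8.
Therefore h_{10} = -50 + (-8) + (-1)·1024 = -1082.

-1082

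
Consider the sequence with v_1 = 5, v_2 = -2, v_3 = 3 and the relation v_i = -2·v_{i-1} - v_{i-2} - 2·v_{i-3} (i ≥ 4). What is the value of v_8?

Compute successive terms:
v_4 = -14  v_5 = 29  v_6 = -50  v_7 = 99  v_8 = -206.

-206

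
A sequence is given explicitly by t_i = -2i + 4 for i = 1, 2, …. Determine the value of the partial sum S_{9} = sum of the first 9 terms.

-54

Over i = 1..9: Σi = 45.
Total = (-2)·45 + (4)·9 = -54.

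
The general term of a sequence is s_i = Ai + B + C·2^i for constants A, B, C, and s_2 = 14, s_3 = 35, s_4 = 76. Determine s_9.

2561

Write the equations: 2A + B + 4C = 14; 3A + B + 8C = 35; 4A + B + 16C = 76.
Subtracting the first from the second: A + 4C = 21.
Subtracting the second from the third: A + 8C = 41.
Solving: C = 5, A = 1, then B = -8.
Hence s_9 = 1·9 + (-8) + 5·512 = 2561.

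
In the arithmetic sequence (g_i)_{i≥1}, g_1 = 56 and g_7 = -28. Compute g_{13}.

-112

Common difference d = (-28 - 56) / (7 - 1) = -14.
g_i = 56 + (i - 1)·(-14).
g_{13} = 56 + 12·(-14) = -112.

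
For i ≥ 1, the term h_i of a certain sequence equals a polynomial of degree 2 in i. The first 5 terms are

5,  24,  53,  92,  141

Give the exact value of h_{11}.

1st diffs: 19, 29, 39, 49.
2nd diffs: 10, 10, 10 (constant).
Newton forward-difference form: h_i = 5 + 19·C(i-1,1) + 10·C(i-1,2).
At i = 11: i-1 = 10, so h_{11} = 5 + 190 + 450 = 645.

645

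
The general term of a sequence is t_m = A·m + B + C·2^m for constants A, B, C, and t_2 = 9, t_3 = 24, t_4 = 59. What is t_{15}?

Plug in m = 2, 3, 4: 2A + B + 4C = 9; 3A + B + 8C = 24; 4A + B + 16C = 59.
Subtracting the first from the second: A + 4C = 15.
Subtracting the second from the third: A + 8C = 35.
Solving: C = 5, A = -5, then B = -1.
So t_m = -5·m + (-1) + 5·2^m; at m=15 this is 163764.

163764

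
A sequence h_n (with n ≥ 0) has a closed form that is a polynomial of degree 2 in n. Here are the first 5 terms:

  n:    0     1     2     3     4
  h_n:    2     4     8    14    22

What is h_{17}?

308

1st diffs: 2, 4, 6, 8.
2nd diffs: 2, 2, 2 (constant).
Newton forward-difference form: h_n = 2 + 2·C(n,1) + 2·C(n,2).
At n = 17: n = 17, so h_{17} = 2 + 34 + 272 = 308.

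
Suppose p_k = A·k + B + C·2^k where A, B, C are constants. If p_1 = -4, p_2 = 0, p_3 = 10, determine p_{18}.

At k = 1, 2, 3: A + B + 2C = -4; 2A + B + 4C = 0; 3A + B + 8C = 10.
Subtracting the first from the second: A + 2C = 4.
Subtracting the second from the third: A + 4C = 10.
Solving: C = 3, A = -2, then B = -8.
Therefore p_{18} = -36 + (-8) + 3·262144 = 786388.

786388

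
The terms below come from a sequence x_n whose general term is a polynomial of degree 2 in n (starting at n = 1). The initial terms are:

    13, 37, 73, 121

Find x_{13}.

1093

1st diffs: 24, 36, 48.
2nd diffs: 12, 12 (constant).
Newton forward-difference form: x_n = 13 + 24·C(n-1,1) + 12·C(n-1,2).
At n = 13: n-1 = 12, so x_{13} = 13 + 288 + 792 = 1093.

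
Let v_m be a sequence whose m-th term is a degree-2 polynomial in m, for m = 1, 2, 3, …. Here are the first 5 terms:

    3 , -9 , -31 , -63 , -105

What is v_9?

-373

1st diffs: -12, -22, -32, -42.
2nd diffs: -10, -10, -10 (constant).
Newton forward-difference form: v_m = 3 + (-12)·C(m-1,1) + (-10)·C(m-1,2).
At m = 9: m-1 = 8, so v_9 = 3 - 96 - 280 = -373.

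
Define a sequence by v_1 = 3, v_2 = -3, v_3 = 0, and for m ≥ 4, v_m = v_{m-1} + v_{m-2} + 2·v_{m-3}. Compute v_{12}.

0

v_4 = 3, v_5 = -3, v_6 = 0, v_7 = 3, v_8 = -3, v_9 = 0, v_{10} = 3, v_{11} = -3, v_{12} = 0.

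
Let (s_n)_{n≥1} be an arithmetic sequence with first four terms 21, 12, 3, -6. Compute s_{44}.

-366

Common difference d = -9.
s_n = 21 + (n - 1)·(-9).
s_{44} = 21 + 43·(-9) = -366.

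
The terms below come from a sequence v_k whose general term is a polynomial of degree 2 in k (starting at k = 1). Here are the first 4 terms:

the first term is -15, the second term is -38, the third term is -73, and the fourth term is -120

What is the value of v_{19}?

1st diffs: -23, -35, -47.
2nd diffs: -12, -12 (constant).
Newton forward-difference form: v_k = -15 + (-23)·C(k-1,1) + (-12)·C(k-1,2).
At k = 19: k-1 = 18, so v_{19} = -15 - 414 - 1836 = -2265.

-2265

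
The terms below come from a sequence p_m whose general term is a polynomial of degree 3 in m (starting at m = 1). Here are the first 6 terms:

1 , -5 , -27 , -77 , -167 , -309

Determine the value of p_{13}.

-3767

1st diffs: -6, -22, -50, -90, -142.
2nd diffs: -16, -28, -40, -52.
3rd diffs: -12, -12, -12 (constant).
Newton forward-difference form: p_m = 1 + (-6)·C(m-1,1) + (-16)·C(m-1,2) + (-12)·C(m-1,3).
At m = 13: m-1 = 12, so p_{13} = 1 - 72 - 1056 - 2640 = -3767.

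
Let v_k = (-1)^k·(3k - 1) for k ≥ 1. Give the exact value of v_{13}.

(-1)^13 = -1; 3k - 1 at k=13 is 38; so v_{13} = -38.

-38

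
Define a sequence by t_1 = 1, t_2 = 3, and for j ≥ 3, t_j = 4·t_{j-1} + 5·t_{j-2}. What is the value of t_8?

Compute successive terms:
t_3 = 17  t_4 = 83  t_5 = 417  t_6 = 2083  t_7 = 10417  t_8 = 52083.
(Characteristic roots are 5 and -1.)

52083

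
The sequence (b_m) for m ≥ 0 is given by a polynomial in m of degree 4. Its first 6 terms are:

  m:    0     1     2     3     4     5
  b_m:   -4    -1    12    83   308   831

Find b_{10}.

1st diffs: 3, 13, 71, 225, 523.
2nd diffs: 10, 58, 154, 298.
3rd diffs: 48, 96, 144.
4th diffs: 48, 48 (constant).
So b_m = 2m^4 - 4m^3 + 3m^2 + 2m - 4.
Evaluating at m = 10 gives b_{10} = 16316.

16316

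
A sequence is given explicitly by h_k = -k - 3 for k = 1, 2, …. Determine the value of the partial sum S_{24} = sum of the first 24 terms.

-372

Over k = 1..24: Σk = 300.
Total = (-1)·300 + (-3)·24 = -372.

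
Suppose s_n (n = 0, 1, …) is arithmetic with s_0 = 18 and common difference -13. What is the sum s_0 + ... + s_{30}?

-5487

s_n = 18 + (n - 0)·(-13).
s_{30} = -372; S = 31·(18 + (-372))/2 = -5487.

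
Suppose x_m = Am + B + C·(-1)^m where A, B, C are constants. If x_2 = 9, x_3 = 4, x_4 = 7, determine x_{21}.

-14

At m = 2, 3, 4: 2A + B + C = 9; 3A + B - C = 4; 4A + B + C = 7.
Subtracting the first from the second: A - 2C = -5.
Subtracting the second from the third: A + 2C = 3.
Solving: C = 2, A = -1, then B = 9.
Hence x_{21} = -1·21 + 9 + 2·(-1) = -14.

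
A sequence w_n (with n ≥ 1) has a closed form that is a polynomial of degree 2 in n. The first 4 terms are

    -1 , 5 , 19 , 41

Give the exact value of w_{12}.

1st diffs: 6, 14, 22.
2nd diffs: 8, 8 (constant).
Newton forward-difference form: w_n = -1 + 6·C(n-1,1) + 8·C(n-1,2).
At n = 12: n-1 = 11, so w_{12} = -1 + 66 + 440 = 505.

505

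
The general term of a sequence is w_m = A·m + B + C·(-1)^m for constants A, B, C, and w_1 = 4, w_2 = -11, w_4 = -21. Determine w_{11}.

Plug in m = 1, 2, 4: A + B - C = 4; 2A + B + C = -11; 4A + B + C = -21.
Subtracting the first from the second: A + 2C = -15.
Subtracting the second from the third: 2A = -10.
Solving: C = -5, A = -5, then B = 4.
So w_m = -5·m + 4 + (-5)·(-1)^m; at m=11 this is -46.

-46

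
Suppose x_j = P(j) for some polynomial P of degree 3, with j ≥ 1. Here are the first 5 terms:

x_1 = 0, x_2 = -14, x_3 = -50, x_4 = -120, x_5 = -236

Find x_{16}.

-7980

1st diffs: -14, -36, -70, -116.
2nd diffs: -22, -34, -46.
3rd diffs: -12, -12 (constant).
Newton forward-difference form: x_j = (-14)·C(j-1,1) + (-22)·C(j-1,2) + (-12)·C(j-1,3).
At j = 16: j-1 = 15, so x_{16} = -210 - 2310 - 5460 = -7980.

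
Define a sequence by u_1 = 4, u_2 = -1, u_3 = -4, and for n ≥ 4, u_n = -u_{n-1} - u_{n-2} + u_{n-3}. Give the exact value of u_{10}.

51

Compute successive terms:
u_4 = 9; u_5 = -6; u_6 = -7; u_7 = 22; u_8 = -21; u_9 = -8; u_{10} = 51.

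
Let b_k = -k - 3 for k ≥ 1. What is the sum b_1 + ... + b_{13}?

-130

Over k = 1..13: Σk = 91.
Total = (-1)·91 + (-3)·13 = -130.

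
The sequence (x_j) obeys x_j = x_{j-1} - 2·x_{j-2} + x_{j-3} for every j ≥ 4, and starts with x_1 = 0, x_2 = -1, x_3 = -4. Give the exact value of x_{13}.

-15

Iterate the recurrence:
x_4 = -2; x_5 = 5; x_6 = 5; x_7 = -7; x_8 = -12; x_9 = 7; x_{10} = 24; x_{11} = -2; x_{12} = -43; x_{13} = -15.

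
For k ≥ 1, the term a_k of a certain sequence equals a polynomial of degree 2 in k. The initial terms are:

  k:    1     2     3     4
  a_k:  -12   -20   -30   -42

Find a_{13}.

1st diffs: -8, -10, -12.
2nd diffs: -2, -2 (constant).
So a_k = -k^2 - 5k - 6.
Evaluating at k = 13 gives a_{13} = -240.

-240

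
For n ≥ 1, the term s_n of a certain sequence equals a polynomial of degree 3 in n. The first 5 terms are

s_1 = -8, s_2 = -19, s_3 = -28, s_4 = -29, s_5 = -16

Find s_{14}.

1721

1st diffs: -11, -9, -1, 13.
2nd diffs: 2, 8, 14.
3rd diffs: 6, 6 (constant).
Newton forward-difference form: s_n = -8 + (-11)·C(n-1,1) + 2·C(n-1,2) + 6·C(n-1,3).
At n = 14: n-1 = 13, so s_{14} = -8 - 143 + 156 + 1716 = 1721.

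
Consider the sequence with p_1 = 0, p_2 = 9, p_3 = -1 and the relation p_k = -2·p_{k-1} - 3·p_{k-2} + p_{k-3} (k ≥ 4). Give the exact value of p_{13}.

2144

Applying the relation repeatedly:
p_4 = -25  p_5 = 62  p_6 = -50  p_7 = -111  p_8 = 434  p_9 = -585  p_{10} = -243  p_{11} = 2675  p_{12} = -5206  p_{13} = 2144.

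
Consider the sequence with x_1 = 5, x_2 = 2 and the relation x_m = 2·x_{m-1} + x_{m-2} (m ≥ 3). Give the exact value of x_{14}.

136222

Step forward from the initial values:
x_3 = 9; x_4 = 20; x_5 = 49; …; x_{11} = 9681; x_{12} = 23372; x_{13} = 56425; x_{14} = 136222.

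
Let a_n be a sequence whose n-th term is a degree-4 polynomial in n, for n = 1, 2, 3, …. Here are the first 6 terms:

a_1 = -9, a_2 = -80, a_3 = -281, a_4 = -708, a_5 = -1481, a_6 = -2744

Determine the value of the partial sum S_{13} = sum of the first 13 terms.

-142363

1st diffs: -71, -201, -427, -773, -1263.
2nd diffs: -130, -226, -346, -490.
3rd diffs: -96, -120, -144.
4th diffs: -24, -24 (constant).
So a_n = -n^4 - 6n^3 - 4n^2 - 2n + 4.
Continuing: …, -4665, -7436, -11273, -16416, …, a_{13} = -42441.
Summing n = 1..13 (13 terms) gives -142363.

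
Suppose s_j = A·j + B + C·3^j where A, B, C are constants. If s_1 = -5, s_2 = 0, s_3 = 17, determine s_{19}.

At j = 1, 2, 3: A + B + 3C = -5; 2A + B + 9C = 0; 3A + B + 27C = 17.
Subtracting the first from the second: A + 6C = 5.
Subtracting the second from the third: A + 18C = 17.
Solving: C = 1, A = -1, then B = -7.
Hence s_{19} = -1·19 + (-7) + 1·1162261467 = 1162261441.

1162261441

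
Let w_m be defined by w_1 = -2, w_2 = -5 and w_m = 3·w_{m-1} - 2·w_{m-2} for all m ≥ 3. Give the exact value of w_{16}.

Compute successive terms:
w_3 = -11;  w_4 = -23;  w_5 = -47;  …;  w_{13} = -12287;  w_{14} = -24575;  w_{15} = -49151;  w_{16} = -98303.
(Characteristic roots are 2 and 1.)

-98303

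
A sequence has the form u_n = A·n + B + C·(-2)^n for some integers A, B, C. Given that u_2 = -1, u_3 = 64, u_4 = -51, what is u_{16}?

Write the equations: 2A + B + 4C = -1; 3A + B - 8C = 64; 4A + B + 16C = -51.
Subtracting the first from the second: A - 12C = 65.
Subtracting the second from the third: A + 24C = -115.
Solving: C = -5, A = 5, then B = 9.
So u_n = 5·n + 9 + (-5)·(-2)^n; at n=16 this is -327591.

-327591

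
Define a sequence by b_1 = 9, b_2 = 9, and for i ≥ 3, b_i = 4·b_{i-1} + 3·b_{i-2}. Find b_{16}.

b_3 = 63, b_4 = 279, b_5 = 1305, …, b_{13} = 282943161, b_{14} = 1314483561, b_{15} = 6106763727, b_{16} = 28370505591.

28370505591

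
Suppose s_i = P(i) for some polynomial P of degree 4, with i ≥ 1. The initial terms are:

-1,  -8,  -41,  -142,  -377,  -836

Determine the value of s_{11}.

1st diffs: -7, -33, -101, -235, -459.
2nd diffs: -26, -68, -134, -224.
3rd diffs: -42, -66, -90.
4th diffs: -24, -24 (constant).
So s_i = -i^4 + 3i^3 - 6i^2 + 5i - 2.
Evaluating at i = 11 gives s_{11} = -11321.

-11321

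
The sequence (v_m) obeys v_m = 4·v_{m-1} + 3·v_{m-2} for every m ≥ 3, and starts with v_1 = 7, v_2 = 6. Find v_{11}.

Applying the relation repeatedly:
v_3 = 45;  v_4 = 198;  v_5 = 927;  v_6 = 4302;  v_7 = 19989;  v_8 = 92862;  v_9 = 431415;  v_{10} = 2004246;  v_{11} = 9311229.

9311229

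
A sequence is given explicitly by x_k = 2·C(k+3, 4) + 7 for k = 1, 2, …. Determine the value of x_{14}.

C(17, 4) = 2380, so x_{14} = 4767.

4767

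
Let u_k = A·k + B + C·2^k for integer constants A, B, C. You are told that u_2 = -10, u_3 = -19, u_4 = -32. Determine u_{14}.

-16450

Plug in k = 2, 3, 4: 2A + B + 4C = -10; 3A + B + 8C = -19; 4A + B + 16C = -32.
Subtracting the first from the second: A + 4C = -9.
Subtracting the second from the third: A + 8C = -13.
Solving: C = -1, A = -5, then B = 4.
So u_k = -5·k + 4 + (-1)·2^k; at k=14 this is -16450.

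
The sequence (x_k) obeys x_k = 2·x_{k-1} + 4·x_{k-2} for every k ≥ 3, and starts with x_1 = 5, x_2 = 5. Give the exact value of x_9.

Step forward from the initial values:
x_3 = 30;  x_4 = 80;  x_5 = 280;  x_6 = 880;  x_7 = 2880;  x_8 = 9280;  x_9 = 30080.

30080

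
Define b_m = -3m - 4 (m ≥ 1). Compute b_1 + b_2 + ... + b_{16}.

-472

Over m = 1..16: Σm = 136.
Total = (-3)·136 + (-4)·16 = -472.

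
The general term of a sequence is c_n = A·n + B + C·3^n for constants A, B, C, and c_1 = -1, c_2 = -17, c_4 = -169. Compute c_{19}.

Write the equations: A + B + 3C = -1; 2A + B + 9C = -17; 4A + B + 81C = -169.
Subtracting the first from the second: A + 6C = -16.
Subtracting the second from the third: 2A + 72C = -152.
Solving: C = -2, A = -4, then B = 9.
Hence c_{19} = -4·19 + 9 + (-2)·1162261467 = -2324523001.

-2324523001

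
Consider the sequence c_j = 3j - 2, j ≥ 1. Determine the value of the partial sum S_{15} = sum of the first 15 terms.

Over j = 1..15: Σj = 120.
Total = (3)·120 + (-2)·15 = 330.

330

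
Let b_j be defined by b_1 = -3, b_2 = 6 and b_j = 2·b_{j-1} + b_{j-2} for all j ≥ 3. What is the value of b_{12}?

27312

Compute successive terms:
b_3 = 9;  b_4 = 24;  b_5 = 57;  b_6 = 138;  b_7 = 333;  b_8 = 804;  b_9 = 1941;  b_{10} = 4686;  b_{11} = 11313;  b_{12} = 27312.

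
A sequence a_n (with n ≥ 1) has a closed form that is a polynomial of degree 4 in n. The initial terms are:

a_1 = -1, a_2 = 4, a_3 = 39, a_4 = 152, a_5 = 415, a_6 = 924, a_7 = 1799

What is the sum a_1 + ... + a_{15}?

1st diffs: 5, 35, 113, 263, 509, 875.
2nd diffs: 30, 78, 150, 246, 366.
3rd diffs: 48, 72, 96, 120.
4th diffs: 24, 24, 24 (constant).
Newton forward-difference form: a_n = -1 + 5·C(n-1,1) + 30·C(n-1,2) + 48·C(n-1,3) + 24·C(n-1,4).
Continuing: …, 3184, 5247, 8180, 12199, …, a_{15} = 44295.
Summing n = 1..15 (15 terms) gives 151752.

151752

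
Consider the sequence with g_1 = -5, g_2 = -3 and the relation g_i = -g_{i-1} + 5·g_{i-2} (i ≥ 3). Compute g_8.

1497

Compute successive terms:
g_3 = -22  g_4 = 7  g_5 = -117  g_6 = 152  g_7 = -737  g_8 = 1497.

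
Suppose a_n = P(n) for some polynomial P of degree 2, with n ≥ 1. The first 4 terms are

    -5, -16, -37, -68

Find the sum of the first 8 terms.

-908

1st diffs: -11, -21, -31.
2nd diffs: -10, -10 (constant).
So a_n = -5n^2 + 4n - 4.
Continuing: -109, -160, -221, -292.
Summing n = 1..8 (8 terms) gives -908.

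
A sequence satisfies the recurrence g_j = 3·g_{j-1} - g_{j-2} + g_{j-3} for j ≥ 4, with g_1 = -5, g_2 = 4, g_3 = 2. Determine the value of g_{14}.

-55516

Compute successive terms:
g_4 = -3; g_5 = -7; g_6 = -16; …; g_{11} = -2614; g_{12} = -7239; g_{13} = -20047; g_{14} = -55516.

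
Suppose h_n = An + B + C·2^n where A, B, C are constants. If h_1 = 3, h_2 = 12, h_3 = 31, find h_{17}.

655337

Plug in n = 1, 2, 3: A + B + 2C = 3; 2A + B + 4C = 12; 3A + B + 8C = 31.
Subtracting the first from the second: A + 2C = 9.
Subtracting the second from the third: A + 4C = 19.
Solving: C = 5, A = -1, then B = -6.
Hence h_{17} = -1·17 + (-6) + 5·131072 = 655337.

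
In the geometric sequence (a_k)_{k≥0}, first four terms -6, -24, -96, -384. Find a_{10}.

-6291456

Common ratio r = 4.
a_k = (-6)·4^(k-0).
a_{10} = (-6)·4^10 = -6291456.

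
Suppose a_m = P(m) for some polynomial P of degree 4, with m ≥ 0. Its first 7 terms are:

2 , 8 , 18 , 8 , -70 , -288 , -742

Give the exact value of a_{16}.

1st diffs: 6, 10, -10, -78, -218, -454.
2nd diffs: 4, -20, -68, -140, -236.
3rd diffs: -24, -48, -72, -96.
4th diffs: -24, -24, -24 (constant).
So a_m = -m^4 + 2m^3 + 3m^2 + 2m + 2.
Evaluating at m = 16 gives a_{16} = -56542.

-56542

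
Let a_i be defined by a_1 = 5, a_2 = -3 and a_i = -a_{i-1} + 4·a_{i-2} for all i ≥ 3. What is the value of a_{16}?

-3514195

Iterate the recurrence:
a_3 = 23  a_4 = -35  a_5 = 127  …  a_{13} = 209695  a_{14} = -535083  a_{15} = 1373863  a_{16} = -3514195.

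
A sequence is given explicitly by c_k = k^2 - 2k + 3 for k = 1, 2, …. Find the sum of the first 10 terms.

305

Over k = 1..10: Σk = 55, Σk² = 385.
Total = (1)·385 + (-2)·55 + (3)·10 = 305.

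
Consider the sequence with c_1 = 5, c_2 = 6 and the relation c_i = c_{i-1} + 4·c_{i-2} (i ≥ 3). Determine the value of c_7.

Compute successive terms:
c_3 = 26, c_4 = 50, c_5 = 154, c_6 = 354, c_7 = 970.

970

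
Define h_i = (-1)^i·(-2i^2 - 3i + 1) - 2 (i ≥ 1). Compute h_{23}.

(-1)^23 = -1; -2i^2 - 3i + 1 at i=23 is -1126; so h_{23} = 1124.

1124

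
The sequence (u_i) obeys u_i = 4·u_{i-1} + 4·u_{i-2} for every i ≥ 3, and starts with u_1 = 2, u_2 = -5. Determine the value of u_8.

Step forward from the initial values:
u_3 = -12;  u_4 = -68;  u_5 = -320;  u_6 = -1552;  u_7 = -7488;  u_8 = -36160.

-36160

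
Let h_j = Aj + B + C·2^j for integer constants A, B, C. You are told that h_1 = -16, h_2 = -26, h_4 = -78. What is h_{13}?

-32800

At j = 1, 2, 4: A + B + 2C = -16; 2A + B + 4C = -26; 4A + B + 16C = -78.
Subtracting the first from the second: A + 2C = -10.
Subtracting the second from the third: 2A + 12C = -52.
Solving: C = -4, A = -2, then B = -6.
So h_j = -2·j + (-6) + (-4)·2^j; at j=13 this is -32800.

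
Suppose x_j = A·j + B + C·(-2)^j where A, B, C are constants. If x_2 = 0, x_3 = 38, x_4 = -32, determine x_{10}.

-3044

Write the equations: 2A + B + 4C = 0; 3A + B - 8C = 38; 4A + B + 16C = -32.
Subtracting the first from the second: A - 12C = 38.
Subtracting the second from the third: A + 24C = -70.
Solving: C = -3, A = 2, then B = 8.
So x_j = 2·j + 8 + (-3)·(-2)^j; at j=10 this is -3044.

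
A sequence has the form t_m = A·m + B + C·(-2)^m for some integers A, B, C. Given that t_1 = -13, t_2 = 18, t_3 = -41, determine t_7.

The three given values yield: A + B - 2C = -13; 2A + B + 4C = 18; 3A + B - 8C = -41.
Subtracting the first from the second: A + 6C = 31.
Subtracting the second from the third: A - 12C = -59.
Solving: C = 5, A = 1, then B = -4.
Hence t_7 = 1·7 + (-4) + 5·(-128) = -637.

-637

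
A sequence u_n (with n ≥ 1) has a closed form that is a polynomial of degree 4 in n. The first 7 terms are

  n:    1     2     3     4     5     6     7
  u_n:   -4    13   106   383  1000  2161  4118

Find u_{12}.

38023

1st diffs: 17, 93, 277, 617, 1161, 1957.
2nd diffs: 76, 184, 340, 544, 796.
3rd diffs: 108, 156, 204, 252.
4th diffs: 48, 48, 48 (constant).
Newton forward-difference form: u_n = -4 + 17·C(n-1,1) + 76·C(n-1,2) + 108·C(n-1,3) + 48·C(n-1,4).
At n = 12: n-1 = 11, so u_{12} = -4 + 187 + 4180 + 17820 + 15840 = 38023.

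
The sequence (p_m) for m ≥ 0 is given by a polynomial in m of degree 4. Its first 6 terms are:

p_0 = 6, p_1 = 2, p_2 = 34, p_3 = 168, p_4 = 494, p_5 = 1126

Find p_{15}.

1st diffs: -4, 32, 134, 326, 632.
2nd diffs: 36, 102, 192, 306.
3rd diffs: 66, 90, 114.
4th diffs: 24, 24 (constant).
Newton forward-difference form: p_m = 6 + (-4)·C(m,1) + 36·C(m,2) + 66·C(m,3) + 24·C(m,4).
At m = 15: m = 15, so p_{15} = 6 - 60 + 3780 + 30030 + 32760 = 66516.

66516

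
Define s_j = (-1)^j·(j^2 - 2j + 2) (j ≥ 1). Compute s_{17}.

-257

(-1)^17 = -1; j^2 - 2j + 2 at j=17 is 257; so s_{17} = -257.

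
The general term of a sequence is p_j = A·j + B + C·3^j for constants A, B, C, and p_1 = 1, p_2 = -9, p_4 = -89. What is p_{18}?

At j = 1, 2, 4: A + B + 3C = 1; 2A + B + 9C = -9; 4A + B + 81C = -89.
Subtracting the first from the second: A + 6C = -10.
Subtracting the second from the third: 2A + 72C = -80.
Solving: C = -1, A = -4, then B = 8.
Hence p_{18} = -4·18 + 8 + (-1)·387420489 = -387420553.

-387420553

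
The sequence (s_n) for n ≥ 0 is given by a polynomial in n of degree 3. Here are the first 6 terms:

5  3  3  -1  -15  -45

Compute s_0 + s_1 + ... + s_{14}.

-7415

1st diffs: -2, 0, -4, -14, -30.
2nd diffs: 2, -4, -10, -16.
3rd diffs: -6, -6, -6 (constant).
So s_n = -n^3 + 4n^2 - 5n + 5.
Continuing: …, -97, -177, -291, -445, …, s_{14} = -2025.
Summing n = 0..14 (15 terms) gives -7415.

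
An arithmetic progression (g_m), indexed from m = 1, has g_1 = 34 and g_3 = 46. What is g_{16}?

Common difference d = (46 - 34) / (3 - 1) = 6.
g_m = 34 + (m - 1)·6.
g_{16} = 34 + 15·6 = 124.

124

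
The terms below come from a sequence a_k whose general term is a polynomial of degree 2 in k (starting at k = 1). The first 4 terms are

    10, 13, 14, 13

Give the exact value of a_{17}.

1st diffs: 3, 1, -1.
2nd diffs: -2, -2 (constant).
So a_k = -k^2 + 6k + 5.
Evaluating at k = 17 gives a_{17} = -182.

-182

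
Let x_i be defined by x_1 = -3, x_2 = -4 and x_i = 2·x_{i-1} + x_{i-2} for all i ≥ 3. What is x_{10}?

x_3 = -11  x_4 = -26  x_5 = -63  x_6 = -152  x_7 = -367  x_8 = -886  x_9 = -2139  x_{10} = -5164.

-5164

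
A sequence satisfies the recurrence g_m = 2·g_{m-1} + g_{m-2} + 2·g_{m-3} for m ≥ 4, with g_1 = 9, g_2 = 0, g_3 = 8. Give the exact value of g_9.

3852

Iterate the recurrence:
g_4 = 34  g_5 = 76  g_6 = 202  g_7 = 548  g_8 = 1450  g_9 = 3852.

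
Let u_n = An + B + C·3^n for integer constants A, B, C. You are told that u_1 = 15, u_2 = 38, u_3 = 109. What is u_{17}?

516560639

The three given values yield: A + B + 3C = 15; 2A + B + 9C = 38; 3A + B + 27C = 109.
Subtracting the first from the second: A + 6C = 23.
Subtracting the second from the third: A + 18C = 71.
Solving: C = 4, A = -1, then B = 4.
Therefore u_{17} = -17 + 4 + 4·129140163 = 516560639.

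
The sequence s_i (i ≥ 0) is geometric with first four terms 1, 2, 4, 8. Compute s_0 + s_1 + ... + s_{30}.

2147483647

Common ratio r = 2.
s_i = 1·2^(i-0).
S = 1·(2^31 - 1)/(2 - 1) = 1·(2147483648 - 1)/(1) = 2147483647.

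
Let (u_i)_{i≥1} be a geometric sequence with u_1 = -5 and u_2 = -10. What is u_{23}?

Common ratio r = 2.
u_i = (-5)·2^(i-1).
u_{23} = (-5)·2^22 = -20971520.

-20971520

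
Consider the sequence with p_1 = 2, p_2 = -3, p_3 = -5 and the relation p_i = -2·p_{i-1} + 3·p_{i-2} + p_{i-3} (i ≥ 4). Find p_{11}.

-12005

Applying the relation repeatedly:
p_4 = 3  p_5 = -24  p_6 = 52  p_7 = -173  p_8 = 478  p_9 = -1423  p_{10} = 4107  p_{11} = -12005.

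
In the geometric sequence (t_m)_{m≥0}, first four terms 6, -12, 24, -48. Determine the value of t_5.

-192

Common ratio r = -2.
t_m = 6·(-2)^(m-0).
t_5 = 6·(-2)^5 = -192.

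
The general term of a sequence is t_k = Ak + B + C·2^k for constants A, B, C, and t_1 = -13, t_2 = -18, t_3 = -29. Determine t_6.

Write the equations: A + B + 2C = -13; 2A + B + 4C = -18; 3A + B + 8C = -29.
Subtracting the first from the second: A + 2C = -5.
Subtracting the second from the third: A + 4C = -11.
Solving: C = -3, A = 1, then B = -8.
Therefore t_6 = 6 + (-8) + (-3)·64 = -194.

-194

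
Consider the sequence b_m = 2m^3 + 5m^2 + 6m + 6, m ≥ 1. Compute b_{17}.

11379

b_{17} = 2·17^3 + 5·17^2 + 6·17 + 6 = 11379.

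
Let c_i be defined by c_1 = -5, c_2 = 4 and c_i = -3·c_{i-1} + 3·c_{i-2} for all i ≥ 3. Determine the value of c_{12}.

4038903

c_3 = -27; c_4 = 93; c_5 = -360; c_6 = 1359; c_7 = -5157; c_8 = 19548; c_9 = -74115; c_{10} = 280989; c_{11} = -1065312; c_{12} = 4038903.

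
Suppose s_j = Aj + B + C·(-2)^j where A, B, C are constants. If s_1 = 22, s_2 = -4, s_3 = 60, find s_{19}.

2621524

The three given values yield: A + B - 2C = 22; 2A + B + 4C = -4; 3A + B - 8C = 60.
Subtracting the first from the second: A + 6C = -26.
Subtracting the second from the third: A - 12C = 64.
Solving: C = -5, A = 4, then B = 8.
So s_j = 4·j + 8 + (-5)·(-2)^j; at j=19 this is 2621524.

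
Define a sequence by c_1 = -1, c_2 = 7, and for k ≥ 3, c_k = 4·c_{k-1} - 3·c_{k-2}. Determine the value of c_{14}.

6377287

Compute successive terms:
c_3 = 31; c_4 = 103; c_5 = 319; …; c_{11} = 236191; c_{12} = 708583; c_{13} = 2125759; c_{14} = 6377287.
(Characteristic roots are 3 and 1.)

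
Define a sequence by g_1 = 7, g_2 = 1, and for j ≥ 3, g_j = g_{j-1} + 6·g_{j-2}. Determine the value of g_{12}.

523249

Compute successive terms:
g_3 = 43, g_4 = 49, g_5 = 307, g_6 = 601, g_7 = 2443, g_8 = 6049, g_9 = 20707, g_{10} = 57001, g_{11} = 181243, g_{12} = 523249.
(Characteristic roots are 3 and -2.)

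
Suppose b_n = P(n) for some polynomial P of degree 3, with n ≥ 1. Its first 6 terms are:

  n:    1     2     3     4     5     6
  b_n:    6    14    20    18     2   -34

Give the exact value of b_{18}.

-4210

1st diffs: 8, 6, -2, -16, -36.
2nd diffs: -2, -8, -14, -20.
3rd diffs: -6, -6, -6 (constant).
So b_n = -n^3 + 5n^2 + 2.
Evaluating at n = 18 gives b_{18} = -4210.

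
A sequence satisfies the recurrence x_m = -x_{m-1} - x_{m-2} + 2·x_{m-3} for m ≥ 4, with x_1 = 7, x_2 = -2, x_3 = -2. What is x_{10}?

Applying the relation repeatedly:
x_4 = 18  x_5 = -20  x_6 = -2  x_7 = 58  x_8 = -96  x_9 = 34  x_{10} = 178.

178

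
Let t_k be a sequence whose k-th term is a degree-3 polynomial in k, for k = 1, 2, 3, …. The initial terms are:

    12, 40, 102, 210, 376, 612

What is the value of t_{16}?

1st diffs: 28, 62, 108, 166, 236.
2nd diffs: 34, 46, 58, 70.
3rd diffs: 12, 12, 12 (constant).
Newton forward-difference form: t_k = 12 + 28·C(k-1,1) + 34·C(k-1,2) + 12·C(k-1,3).
At k = 16: k-1 = 15, so t_{16} = 12 + 420 + 3570 + 5460 = 9462.

9462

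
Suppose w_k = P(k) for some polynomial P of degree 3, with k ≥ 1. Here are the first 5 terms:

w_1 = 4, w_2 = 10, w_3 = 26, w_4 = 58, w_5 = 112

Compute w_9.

1st diffs: 6, 16, 32, 54.
2nd diffs: 10, 16, 22.
3rd diffs: 6, 6 (constant).
So w_k = k^3 - k^2 + 2k + 2.
Evaluating at k = 9 gives w_9 = 668.

668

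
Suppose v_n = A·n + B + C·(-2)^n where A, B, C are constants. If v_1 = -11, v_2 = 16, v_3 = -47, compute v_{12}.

20446

Plug in n = 1, 2, 3: A + B - 2C = -11; 2A + B + 4C = 16; 3A + B - 8C = -47.
Subtracting the first from the second: A + 6C = 27.
Subtracting the second from the third: A - 12C = -63.
Solving: C = 5, A = -3, then B = 2.
Hence v_{12} = -3·12 + 2 + 5·4096 = 20446.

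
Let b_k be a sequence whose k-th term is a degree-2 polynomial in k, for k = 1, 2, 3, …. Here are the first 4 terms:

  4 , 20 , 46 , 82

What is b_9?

412

1st diffs: 16, 26, 36.
2nd diffs: 10, 10 (constant).
Newton forward-difference form: b_k = 4 + 16·C(k-1,1) + 10·C(k-1,2).
At k = 9: k-1 = 8, so b_9 = 4 + 128 + 280 = 412.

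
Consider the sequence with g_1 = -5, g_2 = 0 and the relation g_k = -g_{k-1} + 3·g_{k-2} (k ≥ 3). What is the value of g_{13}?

g_3 = -15;  g_4 = 15;  g_5 = -60;  …;  g_{10} = 3255;  g_{11} = -7620;  g_{12} = 17385;  g_{13} = -40245.

-40245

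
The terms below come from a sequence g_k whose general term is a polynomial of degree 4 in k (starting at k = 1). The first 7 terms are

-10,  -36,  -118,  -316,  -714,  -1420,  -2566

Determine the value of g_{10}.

1st diffs: -26, -82, -198, -398, -706, -1146.
2nd diffs: -56, -116, -200, -308, -440.
3rd diffs: -60, -84, -108, -132.
4th diffs: -24, -24, -24 (constant).
Newton forward-difference form: g_k = -10 + (-26)·C(k-1,1) + (-56)·C(k-1,2) + (-60)·C(k-1,3) + (-24)·C(k-1,4).
At k = 10: k-1 = 9, so g_{10} = -10 - 234 - 2016 - 5040 - 3024 = -10324.

-10324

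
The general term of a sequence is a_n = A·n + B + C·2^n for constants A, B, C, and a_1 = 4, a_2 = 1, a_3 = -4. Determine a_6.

The three given values yield: A + B + 2C = 4; 2A + B + 4C = 1; 3A + B + 8C = -4.
Subtracting the first from the second: A + 2C = -3.
Subtracting the second from the third: A + 4C = -5.
Solving: C = -1, A = -1, then B = 7.
So a_n = -1·n + 7 + (-1)·2^n; at n=6 this is -63.

-63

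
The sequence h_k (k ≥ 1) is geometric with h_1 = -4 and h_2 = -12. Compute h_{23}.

-125524238436

Common ratio r = 3.
h_k = (-4)·3^(k-1).
h_{23} = (-4)·3^22 = -125524238436.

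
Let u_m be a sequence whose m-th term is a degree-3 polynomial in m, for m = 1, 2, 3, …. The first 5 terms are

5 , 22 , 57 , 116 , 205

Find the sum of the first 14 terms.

14175

1st diffs: 17, 35, 59, 89.
2nd diffs: 18, 24, 30.
3rd diffs: 6, 6 (constant).
Newton forward-difference form: u_m = 5 + 17·C(m-1,1) + 18·C(m-1,2) + 6·C(m-1,3).
Continuing: …, 330, 497, 712, 981, …, u_{14} = 3346.
Summing m = 1..14 (14 terms) gives 14175.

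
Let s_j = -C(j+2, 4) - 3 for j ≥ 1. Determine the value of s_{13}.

-1368

C(15, 4) = 1365, so s_{13} = -1368.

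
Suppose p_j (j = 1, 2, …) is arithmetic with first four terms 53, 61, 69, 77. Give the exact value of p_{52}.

461

Common difference d = 8.
p_j = 53 + (j - 1)·8.
p_{52} = 53 + 51·8 = 461.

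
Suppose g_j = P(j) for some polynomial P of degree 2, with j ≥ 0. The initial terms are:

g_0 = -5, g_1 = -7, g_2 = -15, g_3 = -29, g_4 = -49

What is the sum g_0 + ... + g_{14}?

1st diffs: -2, -8, -14, -20.
2nd diffs: -6, -6, -6 (constant).
So g_j = -3j^2 + j - 5.
Continuing: …, -75, -107, -145, -189, …, g_{14} = -579.
Summing j = 0..14 (15 terms) gives -3015.

-3015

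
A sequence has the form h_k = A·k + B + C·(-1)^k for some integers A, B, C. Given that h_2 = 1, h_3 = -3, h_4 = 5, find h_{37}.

Plug in k = 2, 3, 4: 2A + B + C = 1; 3A + B - C = -3; 4A + B + C = 5.
Subtracting the first from the second: A - 2C = -4.
Subtracting the second from the third: A + 2C = 8.
Solving: C = 3, A = 2, then B = -6.
Therefore h_{37} = 74 + (-6) + 3·(-1) = 65.

65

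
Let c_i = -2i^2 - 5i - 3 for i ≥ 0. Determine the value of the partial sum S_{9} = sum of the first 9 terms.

-615

Over i = 0..8: Σi = 36, Σi² = 204.
Total = (-2)·204 + (-5)·36 + (-3)·9 = -615.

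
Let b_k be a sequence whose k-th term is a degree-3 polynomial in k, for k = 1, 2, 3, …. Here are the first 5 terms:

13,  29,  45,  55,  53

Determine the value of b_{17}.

-3091

1st diffs: 16, 16, 10, -2.
2nd diffs: 0, -6, -12.
3rd diffs: -6, -6 (constant).
Newton forward-difference form: b_k = 13 + 16·C(k-1,1) + (-6)·C(k-1,3).
At k = 17: k-1 = 16, so b_{17} = 13 + 256 - 3360 = -3091.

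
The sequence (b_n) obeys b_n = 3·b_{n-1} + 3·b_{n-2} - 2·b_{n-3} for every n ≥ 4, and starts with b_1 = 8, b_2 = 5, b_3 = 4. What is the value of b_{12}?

Iterate the recurrence:
b_4 = 11;  b_5 = 35;  b_6 = 130;  b_7 = 473;  b_8 = 1739;  b_9 = 6376;  b_{10} = 23399;  b_{11} = 85847;  b_{12} = 314986.

314986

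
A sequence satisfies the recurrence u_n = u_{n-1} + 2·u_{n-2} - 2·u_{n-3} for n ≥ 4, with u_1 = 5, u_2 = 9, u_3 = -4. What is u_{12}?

Compute successive terms:
u_4 = 4;  u_5 = -22;  u_6 = -6;  u_7 = -58;  u_8 = -26;  u_9 = -130;  u_{10} = -66;  u_{11} = -274;  u_{12} = -146.

-146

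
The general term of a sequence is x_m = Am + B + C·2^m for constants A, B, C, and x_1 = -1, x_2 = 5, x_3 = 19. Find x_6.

At m = 1, 2, 3: A + B + 2C = -1; 2A + B + 4C = 5; 3A + B + 8C = 19.
Subtracting the first from the second: A + 2C = 6.
Subtracting the second from the third: A + 4C = 14.
Solving: C = 4, A = -2, then B = -7.
So x_m = -2·m + (-7) + 4·2^m; at m=6 this is 237.

237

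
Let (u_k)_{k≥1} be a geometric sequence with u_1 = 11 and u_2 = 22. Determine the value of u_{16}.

Common ratio r = 2.
u_k = 11·2^(k-1).
u_{16} = 11·2^15 = 360448.

360448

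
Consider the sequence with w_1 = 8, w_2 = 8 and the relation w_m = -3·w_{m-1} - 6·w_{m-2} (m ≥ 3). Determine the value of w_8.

Applying the relation repeatedly:
w_3 = -72  w_4 = 168  w_5 = -72  w_6 = -792  w_7 = 2808  w_8 = -3672.

-3672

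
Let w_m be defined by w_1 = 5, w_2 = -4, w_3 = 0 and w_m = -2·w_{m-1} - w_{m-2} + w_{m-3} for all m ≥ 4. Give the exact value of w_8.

w_4 = 9;  w_5 = -22;  w_6 = 35;  w_7 = -39;  w_8 = 21.

21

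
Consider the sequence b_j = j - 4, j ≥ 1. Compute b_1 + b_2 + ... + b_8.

Over j = 1..8: Σj = 36.
Total = (1)·36 + (-4)·8 = 4.

4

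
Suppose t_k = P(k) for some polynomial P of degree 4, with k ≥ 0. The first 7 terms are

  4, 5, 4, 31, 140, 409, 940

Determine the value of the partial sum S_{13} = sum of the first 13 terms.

51896

1st diffs: 1, -1, 27, 109, 269, 531.
2nd diffs: -2, 28, 82, 160, 262.
3rd diffs: 30, 54, 78, 102.
4th diffs: 24, 24, 24 (constant).
So t_k = k^4 - k^3 - 5k^2 + 6k + 4.
Continuing: …, 1859, 3316, 5485, 8564, …, t_{12} = 18364.
Summing k = 0..12 (13 terms) gives 51896.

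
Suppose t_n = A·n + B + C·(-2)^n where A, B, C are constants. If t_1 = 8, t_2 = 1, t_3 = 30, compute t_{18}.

-524199

Plug in n = 1, 2, 3: A + B - 2C = 8; 2A + B + 4C = 1; 3A + B - 8C = 30.
Subtracting the first from the second: A + 6C = -7.
Subtracting the second from the third: A - 12C = 29.
Solving: C = -2, A = 5, then B = -1.
So t_n = 5·n + (-1) + (-2)·(-2)^n; at n=18 this is -524199.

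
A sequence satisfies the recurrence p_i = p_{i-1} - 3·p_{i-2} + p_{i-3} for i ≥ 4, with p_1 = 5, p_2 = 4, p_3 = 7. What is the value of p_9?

-79

Iterate the recurrence:
p_4 = 0;  p_5 = -17;  p_6 = -10;  p_7 = 41;  p_8 = 54;  p_9 = -79.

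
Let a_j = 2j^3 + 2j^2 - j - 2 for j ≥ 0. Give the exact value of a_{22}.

22240

a_{22} = 2·22^3 + 2·22^2 - 1·22 - 2 = 22240.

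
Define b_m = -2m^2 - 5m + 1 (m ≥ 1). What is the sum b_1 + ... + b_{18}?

Over m = 1..18: Σm = 171, Σm² = 2109.
Total = (-2)·2109 + (-5)·171 + (1)·18 = -5055.

-5055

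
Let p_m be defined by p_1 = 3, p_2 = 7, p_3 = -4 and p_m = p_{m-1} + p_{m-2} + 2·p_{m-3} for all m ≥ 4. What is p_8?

115

p_4 = 9  p_5 = 19  p_6 = 20  p_7 = 57  p_8 = 115.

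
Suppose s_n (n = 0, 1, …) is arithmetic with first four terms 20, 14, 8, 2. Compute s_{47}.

Common difference d = -6.
s_n = 20 + (n - 0)·(-6).
s_{47} = 20 + 47·(-6) = -262.

-262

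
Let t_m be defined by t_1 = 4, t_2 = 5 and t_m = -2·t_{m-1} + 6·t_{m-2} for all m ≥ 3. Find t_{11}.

t_3 = 14;  t_4 = 2;  t_5 = 80;  t_6 = -148;  t_7 = 776;  t_8 = -2440;  t_9 = 9536;  t_{10} = -33712;  t_{11} = 124640.

124640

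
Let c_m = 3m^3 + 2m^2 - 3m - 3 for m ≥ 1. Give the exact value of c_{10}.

3167

c_{10} = 3·10^3 + 2·10^2 - 3·10 - 3 = 3167.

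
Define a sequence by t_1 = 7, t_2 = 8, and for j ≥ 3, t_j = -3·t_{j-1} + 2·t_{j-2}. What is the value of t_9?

Compute successive terms:
t_3 = -10;  t_4 = 46;  t_5 = -158;  t_6 = 566;  t_7 = -2014;  t_8 = 7174;  t_9 = -25550.

-25550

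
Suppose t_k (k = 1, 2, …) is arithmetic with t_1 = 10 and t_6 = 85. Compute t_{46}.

685

Common difference d = (85 - 10) / (6 - 1) = 15.
t_k = 10 + (k - 1)·15.
t_{46} = 10 + 45·15 = 685.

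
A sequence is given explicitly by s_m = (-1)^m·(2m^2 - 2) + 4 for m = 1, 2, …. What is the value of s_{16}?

514

(-1)^16 = 1; 2m^2 - 2 at m=16 is 510; so s_{16} = 514.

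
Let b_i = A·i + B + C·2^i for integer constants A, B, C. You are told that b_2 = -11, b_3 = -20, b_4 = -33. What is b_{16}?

-65613

Plug in i = 2, 3, 4: 2A + B + 4C = -11; 3A + B + 8C = -20; 4A + B + 16C = -33.
Subtracting the first from the second: A + 4C = -9.
Subtracting the second from the third: A + 8C = -13.
Solving: C = -1, A = -5, then B = 3.
Hence b_{16} = -5·16 + 3 + (-1)·65536 = -65613.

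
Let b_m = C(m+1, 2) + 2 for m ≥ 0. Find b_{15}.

122

C(16, 2) = 120, so b_{15} = 122.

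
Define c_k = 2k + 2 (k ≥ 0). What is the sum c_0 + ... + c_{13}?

210

Over k = 0..13: Σk = 91.
Total = (2)·91 + (2)·14 = 210.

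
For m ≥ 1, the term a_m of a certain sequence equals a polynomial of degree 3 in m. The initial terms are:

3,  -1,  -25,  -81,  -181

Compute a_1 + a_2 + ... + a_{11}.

1st diffs: -4, -24, -56, -100.
2nd diffs: -20, -32, -44.
3rd diffs: -12, -12 (constant).
Newton forward-difference form: a_m = 3 + (-4)·C(m-1,1) + (-20)·C(m-1,2) + (-12)·C(m-1,3).
Continuing: …, -337, -561, -865, -1261, …, a_{11} = -2377.
Summing m = 1..11 (11 terms) gives -7447.

-7447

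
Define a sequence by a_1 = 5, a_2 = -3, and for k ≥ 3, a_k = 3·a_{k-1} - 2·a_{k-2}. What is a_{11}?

-8179

Step forward from the initial values:
a_3 = -19, a_4 = -51, a_5 = -115, a_6 = -243, a_7 = -499, a_8 = -1011, a_9 = -2035, a_{10} = -4083, a_{11} = -8179.
(Characteristic roots are 2 and 1.)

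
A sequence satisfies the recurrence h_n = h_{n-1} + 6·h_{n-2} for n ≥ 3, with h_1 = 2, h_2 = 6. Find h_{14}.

3188646

Iterate the recurrence:
h_3 = 18; h_4 = 54; h_5 = 162; …; h_{11} = 118098; h_{12} = 354294; h_{13} = 1062882; h_{14} = 3188646.
(Characteristic roots are 3 and -2.)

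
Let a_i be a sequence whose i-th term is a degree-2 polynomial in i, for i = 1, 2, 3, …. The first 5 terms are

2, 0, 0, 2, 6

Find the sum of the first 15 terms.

1st diffs: -2, 0, 2, 4.
2nd diffs: 2, 2, 2 (constant).
Newton forward-difference form: a_i = 2 + (-2)·C(i-1,1) + 2·C(i-1,2).
Continuing: …, 12, 20, 30, 42, …, a_{15} = 156.
Summing i = 1..15 (15 terms) gives 730.

730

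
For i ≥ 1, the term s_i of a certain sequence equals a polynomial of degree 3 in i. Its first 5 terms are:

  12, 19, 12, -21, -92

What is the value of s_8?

-653

1st diffs: 7, -7, -33, -71.
2nd diffs: -14, -26, -38.
3rd diffs: -12, -12 (constant).
Newton forward-difference form: s_i = 12 + 7·C(i-1,1) + (-14)·C(i-1,2) + (-12)·C(i-1,3).
At i = 8: i-1 = 7, so s_8 = 12 + 49 - 294 - 420 = -653.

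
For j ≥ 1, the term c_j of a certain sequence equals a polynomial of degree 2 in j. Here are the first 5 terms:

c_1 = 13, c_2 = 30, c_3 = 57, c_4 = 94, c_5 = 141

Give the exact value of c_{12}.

1st diffs: 17, 27, 37, 47.
2nd diffs: 10, 10, 10 (constant).
So c_j = 5j^2 + 2j + 6.
Evaluating at j = 12 gives c_{12} = 750.

750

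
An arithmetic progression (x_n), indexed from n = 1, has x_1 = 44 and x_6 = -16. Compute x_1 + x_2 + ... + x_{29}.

-3596

Common difference d = (-16 - 44) / (6 - 1) = -12.
x_n = 44 + (n - 1)·(-12).
x_{29} = -292; S = 29·(44 + (-292))/2 = -3596.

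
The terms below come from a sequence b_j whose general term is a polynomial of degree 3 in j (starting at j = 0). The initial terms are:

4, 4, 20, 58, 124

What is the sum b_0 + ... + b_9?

1st diffs: 0, 16, 38, 66.
2nd diffs: 16, 22, 28.
3rd diffs: 6, 6 (constant).
So b_j = j^3 + 5j^2 - 6j + 4.
Continuing: …, 224, 364, 550, 788, …, b_9 = 1084.
Summing j = 0..9 (10 terms) gives 3220.

3220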